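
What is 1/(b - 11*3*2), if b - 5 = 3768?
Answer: 1/3707 ≈ 0.00026976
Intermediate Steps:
b = 3773 (b = 5 + 3768 = 3773)
1/(b - 11*3*2) = 1/(3773 - 11*3*2) = 1/(3773 - 33*2) = 1/(3773 - 66) = 1/3707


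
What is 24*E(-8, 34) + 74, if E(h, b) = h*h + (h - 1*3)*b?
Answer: -7366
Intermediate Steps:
E(h, b) = h² + b*(-3 + h) (E(h, b) = h² + (h - 3)*b = h² + (-3 + h)*b = h² + b*(-3 + h))
24*E(-8, 34) + 74 = 24*((-8)² - 3*34 + 34*(-8)) + 74 = 24*(64 - 102 - 272) + 74 = 24*(-310) + 74 = -7440 + 74 = -7366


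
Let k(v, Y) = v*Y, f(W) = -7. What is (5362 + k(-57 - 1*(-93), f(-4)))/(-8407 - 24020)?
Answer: -5110/32427 ≈ -0.15758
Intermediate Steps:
k(v, Y) = Y*v
(5362 + k(-57 - 1*(-93), f(-4)))/(-8407 - 24020) = (5362 - 7*(-57 - 1*(-93)))/(-8407 - 24020) = (5362 - 7*(-57 + 93))/(-32427) = (5362 - 7*36)*(-1/32427) = (5362 - 252)*(-1/32427) = 5110*(-1/32427) = -5110/32427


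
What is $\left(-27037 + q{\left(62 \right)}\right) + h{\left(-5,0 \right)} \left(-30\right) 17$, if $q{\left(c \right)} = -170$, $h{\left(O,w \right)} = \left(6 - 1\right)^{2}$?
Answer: $-39957$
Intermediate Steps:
$h{\left(O,w \right)} = 25$ ($h{\left(O,w \right)} = 5^{2} = 25$)
$\left(-27037 + q{\left(62 \right)}\right) + h{\left(-5,0 \right)} \left(-30\right) 17 = \left(-27037 - 170\right) + 25 \left(-30\right) 17 = -27207 - 12750 = -39957$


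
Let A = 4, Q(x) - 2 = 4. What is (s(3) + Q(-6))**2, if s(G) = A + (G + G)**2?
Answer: 2116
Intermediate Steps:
Q(x) = 6 (Q(x) = 2 + 4 = 6)
s(G) = 4 + 4*G**2 (s(G) = 4 + (G + G)**2 = 4 + (2*G)**2 = 4 + 4*G**2)
(s(3) + Q(-6))**2 = ((4 + 4*3**2) + 6)**2 = ((4 + 4*9) + 6)**2 = ((4 + 36) + 6)**2 = (40 + 6)**2 = 46**2 = 2116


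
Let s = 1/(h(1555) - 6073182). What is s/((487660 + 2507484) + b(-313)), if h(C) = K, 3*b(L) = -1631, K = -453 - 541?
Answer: -3/54569188422976 ≈ -5.4976e-14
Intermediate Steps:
K = -994
b(L) = -1631/3 (b(L) = (⅓)*(-1631) = -1631/3)
h(C) = -994
s = -1/6074176 (s = 1/(-994 - 6073182) = 1/(-6074176) = -1/6074176 ≈ -1.6463e-7)
s/((487660 + 2507484) + b(-313)) = -1/(6074176*((487660 + 2507484) - 1631/3)) = -1/(6074176*(2995144 - 1631/3)) = -1/(6074176*8983801/3) = -1/6074176*3/8983801 = -3/54569188422976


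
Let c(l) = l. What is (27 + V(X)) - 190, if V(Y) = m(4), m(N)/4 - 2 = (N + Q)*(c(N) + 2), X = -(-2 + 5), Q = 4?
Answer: 37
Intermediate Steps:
X = -3 (X = -1*3 = -3)
m(N) = 8 + 4*(2 + N)*(4 + N) (m(N) = 8 + 4*((N + 4)*(N + 2)) = 8 + 4*((4 + N)*(2 + N)) = 8 + 4*((2 + N)*(4 + N)) = 8 + 4*(2 + N)*(4 + N))
V(Y) = 200 (V(Y) = 40 + 4*4² + 24*4 = 40 + 4*16 + 96 = 40 + 64 + 96 = 200)
(27 + V(X)) - 190 = (27 + 200) - 190 = 227 - 190 = 37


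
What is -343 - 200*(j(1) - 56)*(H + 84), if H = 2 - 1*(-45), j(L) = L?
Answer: 1440657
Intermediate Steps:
H = 47 (H = 2 + 45 = 47)
-343 - 200*(j(1) - 56)*(H + 84) = -343 - 200*(1 - 56)*(47 + 84) = -343 - (-11000)*131 = -343 - 200*(-7205) = -343 + 1441000 = 1440657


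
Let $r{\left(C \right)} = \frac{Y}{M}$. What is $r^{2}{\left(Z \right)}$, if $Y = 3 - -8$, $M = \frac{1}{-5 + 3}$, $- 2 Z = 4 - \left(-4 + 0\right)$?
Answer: $484$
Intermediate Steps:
$Z = -4$ ($Z = - \frac{4 - \left(-4 + 0\right)}{2} = - \frac{4 - -4}{2} = - \frac{4 + 4}{2} = \left(- \frac{1}{2}\right) 8 = -4$)
$M = - \frac{1}{2}$ ($M = \frac{1}{-2} = - \frac{1}{2} \approx -0.5$)
$Y = 11$ ($Y = 3 + 8 = 11$)
$r{\left(C \right)} = -22$ ($r{\left(C \right)} = \frac{11}{- \frac{1}{2}} = 11 \left(-2\right) = -22$)
$r^{2}{\left(Z \right)} = \left(-22\right)^{2} = 484$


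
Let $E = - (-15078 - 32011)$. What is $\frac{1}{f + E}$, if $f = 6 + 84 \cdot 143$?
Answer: $\frac{1}{59107} \approx 1.6918 \cdot 10^{-5}$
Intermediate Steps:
$f = 12018$ ($f = 6 + 12012 = 12018$)
$E = 47089$ ($E = - (-15078 - 32011) = \left(-1\right) \left(-47089\right) = 47089$)
$\frac{1}{f + E} = \frac{1}{12018 + 47089} = \frac{1}{59107}$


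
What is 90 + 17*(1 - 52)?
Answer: -777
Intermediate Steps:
90 + 17*(1 - 52) = 90 + 17*(-51) = 90 - 867 = -777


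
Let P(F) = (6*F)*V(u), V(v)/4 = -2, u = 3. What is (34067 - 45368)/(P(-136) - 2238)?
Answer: -3767/1430 ≈ -2.6343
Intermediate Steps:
V(v) = -8 (V(v) = 4*(-2) = -8)
P(F) = -48*F (P(F) = (6*F)*(-8) = -48*F)
(34067 - 45368)/(P(-136) - 2238) = (34067 - 45368)/(-48*(-136) - 2238) = -11301/(6528 - 2238) = -11301/4290 = -11301*1/4290 = -3767/1430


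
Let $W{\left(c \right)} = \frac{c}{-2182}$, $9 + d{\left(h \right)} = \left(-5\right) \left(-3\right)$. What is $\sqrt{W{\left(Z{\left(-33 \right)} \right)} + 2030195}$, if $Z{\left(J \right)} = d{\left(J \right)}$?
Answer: $\frac{\sqrt{2416502531522}}{1091} \approx 1424.8$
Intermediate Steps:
$d{\left(h \right)} = 6$ ($d{\left(h \right)} = -9 - -15 = -9 + 15 = 6$)
$Z{\left(J \right)} = 6$
$W{\left(c \right)} = - \frac{c}{2182}$ ($W{\left(c \right)} = c \left(- \frac{1}{2182}\right) = - \frac{c}{2182}$)
$\sqrt{W{\left(Z{\left(-33 \right)} \right)} + 2030195} = \sqrt{\left(- \frac{1}{2182}\right) 6 + 2030195} = \sqrt{- \frac{3}{1091} + 2030195} = \sqrt{\frac{2214942742}{1091}} = \frac{\sqrt{2416502531522}}{1091}$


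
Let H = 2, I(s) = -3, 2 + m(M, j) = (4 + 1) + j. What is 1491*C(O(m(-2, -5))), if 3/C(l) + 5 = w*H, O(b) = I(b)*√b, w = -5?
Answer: -1491/5 ≈ -298.20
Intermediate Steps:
m(M, j) = 3 + j (m(M, j) = -2 + ((4 + 1) + j) = -2 + (5 + j) = 3 + j)
O(b) = -3*√b
C(l) = -⅕ (C(l) = 3/(-5 - 5*2) = 3/(-5 - 10) = 3/(-15) = 3*(-1/15) = -⅕)
1491*C(O(m(-2, -5))) = 1491*(-⅕) = -1491/5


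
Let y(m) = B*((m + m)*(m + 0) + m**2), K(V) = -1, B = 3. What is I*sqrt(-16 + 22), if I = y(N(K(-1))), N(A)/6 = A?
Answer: 324*sqrt(6) ≈ 793.63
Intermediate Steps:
N(A) = 6*A
y(m) = 9*m**2 (y(m) = 3*((m + m)*(m + 0) + m**2) = 3*((2*m)*m + m**2) = 3*(2*m**2 + m**2) = 3*(3*m**2) = 9*m**2)
I = 324 (I = 9*(6*(-1))**2 = 9*(-6)**2 = 9*36 = 324)
I*sqrt(-16 + 22) = 324*sqrt(-16 + 22) = 324*sqrt(6)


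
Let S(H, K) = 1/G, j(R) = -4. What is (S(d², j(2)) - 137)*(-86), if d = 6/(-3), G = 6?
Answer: 35303/3 ≈ 11768.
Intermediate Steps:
d = -2 (d = 6*(-⅓) = -2)
S(H, K) = ⅙ (S(H, K) = 1/6 = ⅙)
(S(d², j(2)) - 137)*(-86) = (⅙ - 137)*(-86) = -821/6*(-86) = 35303/3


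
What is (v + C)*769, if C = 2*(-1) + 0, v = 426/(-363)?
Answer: -295296/121 ≈ -2440.5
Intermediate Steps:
v = -142/121 (v = 426*(-1/363) = -142/121 ≈ -1.1736)
C = -2 (C = -2 + 0 = -2)
(v + C)*769 = (-142/121 - 2)*769 = -384/121*769 = -295296/121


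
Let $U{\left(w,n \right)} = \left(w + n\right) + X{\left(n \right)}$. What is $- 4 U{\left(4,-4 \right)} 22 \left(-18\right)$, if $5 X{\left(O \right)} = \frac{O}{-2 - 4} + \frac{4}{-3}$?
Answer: $- \frac{1056}{5} \approx -211.2$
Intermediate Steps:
$X{\left(O \right)} = - \frac{4}{15} - \frac{O}{30}$ ($X{\left(O \right)} = \frac{\frac{O}{-2 - 4} + \frac{4}{-3}}{5} = \frac{\frac{O}{-6} + 4 \left(- \frac{1}{3}\right)}{5} = \frac{O \left(- \frac{1}{6}\right) - \frac{4}{3}}{5} = \frac{- \frac{O}{6} - \frac{4}{3}}{5} = \frac{- \frac{4}{3} - \frac{O}{6}}{5} = - \frac{4}{15} - \frac{O}{30}$)
$U{\left(w,n \right)} = - \frac{4}{15} + w + \frac{29 n}{30}$ ($U{\left(w,n \right)} = \left(w + n\right) - \left(\frac{4}{15} + \frac{n}{30}\right) = \left(n + w\right) - \left(\frac{4}{15} + \frac{n}{30}\right) = - \frac{4}{15} + w + \frac{29 n}{30}$)
$- 4 U{\left(4,-4 \right)} 22 \left(-18\right) = - 4 \left(- \frac{4}{15} + 4 + \frac{29}{30} \left(-4\right)\right) 22 \left(-18\right) = - 4 \left(- \frac{4}{15} + 4 - \frac{58}{15}\right) 22 \left(-18\right) = \left(-4\right) \left(- \frac{2}{15}\right) 22 \left(-18\right) = \frac{8}{15} \cdot 22 \left(-18\right) = \frac{176}{15} \left(-18\right) = - \frac{1056}{5}$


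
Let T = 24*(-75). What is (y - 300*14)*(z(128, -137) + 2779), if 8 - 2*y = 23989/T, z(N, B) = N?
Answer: -4871360353/400 ≈ -1.2178e+7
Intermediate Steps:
T = -1800
y = 38389/3600 (y = 4 - 23989/(2*(-1800)) = 4 - 23989*(-1)/(2*1800) = 4 - 1/2*(-23989/1800) = 4 + 23989/3600 = 38389/3600 ≈ 10.664)
(y - 300*14)*(z(128, -137) + 2779) = (38389/3600 - 300*14)*(128 + 2779) = (38389/3600 - 4200)*2907 = -15081611/3600*2907 = -4871360353/400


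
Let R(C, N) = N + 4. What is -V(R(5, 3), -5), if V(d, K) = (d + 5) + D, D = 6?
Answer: -18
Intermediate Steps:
R(C, N) = 4 + N
V(d, K) = 11 + d (V(d, K) = (d + 5) + 6 = (5 + d) + 6 = 11 + d)
-V(R(5, 3), -5) = -(11 + (4 + 3)) = -(11 + 7) = -1*18 = -18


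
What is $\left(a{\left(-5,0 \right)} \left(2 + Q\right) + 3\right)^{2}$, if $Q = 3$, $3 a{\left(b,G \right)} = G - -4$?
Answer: $\frac{841}{9} \approx 93.444$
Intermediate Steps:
$a{\left(b,G \right)} = \frac{4}{3} + \frac{G}{3}$ ($a{\left(b,G \right)} = \frac{G - -4}{3} = \frac{G + 4}{3} = \frac{4 + G}{3} = \frac{4}{3} + \frac{G}{3}$)
$\left(a{\left(-5,0 \right)} \left(2 + Q\right) + 3\right)^{2} = \left(\left(\frac{4}{3} + \frac{1}{3} \cdot 0\right) \left(2 + 3\right) + 3\right)^{2} = \left(\left(\frac{4}{3} + 0\right) 5 + 3\right)^{2} = \left(\frac{4}{3} \cdot 5 + 3\right)^{2} = \left(\frac{20}{3} + 3\right)^{2} = \left(\frac{29}{3}\right)^{2} = \frac{841}{9}$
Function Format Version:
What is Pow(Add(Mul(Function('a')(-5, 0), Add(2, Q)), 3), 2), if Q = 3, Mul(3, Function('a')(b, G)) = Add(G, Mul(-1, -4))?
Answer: Rational(841, 9) ≈ 93.444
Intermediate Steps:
Function('a')(b, G) = Add(Rational(4, 3), Mul(Rational(1, 3), G)) (Function('a')(b, G) = Mul(Rational(1, 3), Add(G, Mul(-1, -4))) = Mul(Rational(1, 3), Add(G, 4)) = Mul(Rational(1, 3), Add(4, G)) = Add(Rational(4, 3), Mul(Rational(1, 3), G)))
Pow(Add(Mul(Function('a')(-5, 0), Add(2, Q)), 3), 2) = Pow(Add(Mul(Add(Rational(4, 3), Mul(Rational(1, 3), 0)), Add(2, 3)), 3), 2) = Pow(Add(Mul(Add(Rational(4, 3), 0), 5), 3), 2) = Pow(Add(Mul(Rational(4, 3), 5), 3), 2) = Pow(Add(Rational(20, 3), 3), 2) = Pow(Rational(29, 3), 2) = Rational(841, 9)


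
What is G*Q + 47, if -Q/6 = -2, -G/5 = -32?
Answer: 1967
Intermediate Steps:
G = 160 (G = -5*(-32) = 160)
Q = 12 (Q = -6*(-2) = 12)
G*Q + 47 = 160*12 + 47 = 1920 + 47 = 1967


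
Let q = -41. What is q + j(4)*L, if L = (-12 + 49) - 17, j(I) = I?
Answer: 39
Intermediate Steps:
L = 20 (L = 37 - 17 = 20)
q + j(4)*L = -41 + 4*20 = -41 + 80 = 39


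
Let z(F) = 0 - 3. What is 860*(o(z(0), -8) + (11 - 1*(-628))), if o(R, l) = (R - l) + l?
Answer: 546960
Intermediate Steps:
z(F) = -3
o(R, l) = R
860*(o(z(0), -8) + (11 - 1*(-628))) = 860*(-3 + (11 - 1*(-628))) = 860*(-3 + (11 + 628)) = 860*(-3 + 639) = 860*636 = 546960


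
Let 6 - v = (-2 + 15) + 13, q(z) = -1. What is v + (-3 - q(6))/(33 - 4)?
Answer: -582/29 ≈ -20.069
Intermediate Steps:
v = -20 (v = 6 - ((-2 + 15) + 13) = 6 - (13 + 13) = 6 - 1*26 = 6 - 26 = -20)
v + (-3 - q(6))/(33 - 4) = -20 + (-3 - 1*(-1))/(33 - 4) = -20 + (-3 + 1)/29 = -20 + (1/29)*(-2) = -20 - 2/29 = -582/29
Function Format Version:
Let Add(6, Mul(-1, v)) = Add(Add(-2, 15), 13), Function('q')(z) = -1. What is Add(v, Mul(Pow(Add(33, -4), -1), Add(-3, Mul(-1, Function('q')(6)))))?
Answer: Rational(-582, 29) ≈ -20.069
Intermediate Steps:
v = -20 (v = Add(6, Mul(-1, Add(Add(-2, 15), 13))) = Add(6, Mul(-1, Add(13, 13))) = Add(6, Mul(-1, 26)) = Add(6, -26) = -20)
Add(v, Mul(Pow(Add(33, -4), -1), Add(-3, Mul(-1, Function('q')(6))))) = Add(-20, Mul(Pow(Add(33, -4), -1), Add(-3, Mul(-1, -1)))) = Add(-20, Mul(Pow(29, -1), Add(-3, 1))) = Add(-20, Mul(Rational(1, 29), -2)) = Add(-20, Rational(-2, 29)) = Rational(-582, 29)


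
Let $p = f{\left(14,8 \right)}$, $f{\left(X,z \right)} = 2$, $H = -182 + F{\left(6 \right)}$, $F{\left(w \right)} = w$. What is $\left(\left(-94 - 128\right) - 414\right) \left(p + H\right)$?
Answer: $110664$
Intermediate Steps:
$H = -176$ ($H = -182 + 6 = -176$)
$p = 2$
$\left(\left(-94 - 128\right) - 414\right) \left(p + H\right) = \left(\left(-94 - 128\right) - 414\right) \left(2 - 176\right) = \left(\left(-94 - 128\right) - 414\right) \left(-174\right) = \left(-222 - 414\right) \left(-174\right) = \left(-636\right) \left(-174\right) = 110664$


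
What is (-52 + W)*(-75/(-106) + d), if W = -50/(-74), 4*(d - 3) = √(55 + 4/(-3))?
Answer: -746307/3922 - 633*√483/148 ≈ -284.28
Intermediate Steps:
d = 3 + √483/12 (d = 3 + √(55 + 4/(-3))/4 = 3 + √(55 + 4*(-⅓))/4 = 3 + √(55 - 4/3)/4 = 3 + √(161/3)/4 = 3 + (√483/3)/4 = 3 + √483/12 ≈ 4.8314)
W = 25/37 (W = -50*(-1/74) = 25/37 ≈ 0.67568)
(-52 + W)*(-75/(-106) + d) = (-52 + 25/37)*(-75/(-106) + (3 + √483/12)) = -1899*(-75*(-1/106) + (3 + √483/12))/37 = -1899*(75/106 + (3 + √483/12))/37 = -1899*(393/106 + √483/12)/37 = -746307/3922 - 633*√483/148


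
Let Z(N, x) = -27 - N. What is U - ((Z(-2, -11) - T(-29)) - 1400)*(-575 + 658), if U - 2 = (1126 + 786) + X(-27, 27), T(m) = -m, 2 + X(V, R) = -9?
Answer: 122585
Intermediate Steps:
X(V, R) = -11 (X(V, R) = -2 - 9 = -11)
U = 1903 (U = 2 + ((1126 + 786) - 11) = 2 + (1912 - 11) = 2 + 1901 = 1903)
U - ((Z(-2, -11) - T(-29)) - 1400)*(-575 + 658) = 1903 - (((-27 - 1*(-2)) - (-1)*(-29)) - 1400)*(-575 + 658) = 1903 - (((-27 + 2) - 1*29) - 1400)*83 = 1903 - ((-25 - 29) - 1400)*83 = 1903 - (-54 - 1400)*83 = 1903 - (-1454)*83 = 1903 - 1*(-120682) = 1903 + 120682 = 122585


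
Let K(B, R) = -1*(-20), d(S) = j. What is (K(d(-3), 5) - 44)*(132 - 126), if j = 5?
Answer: -144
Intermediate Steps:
d(S) = 5
K(B, R) = 20
(K(d(-3), 5) - 44)*(132 - 126) = (20 - 44)*(132 - 126) = -24*6 = -144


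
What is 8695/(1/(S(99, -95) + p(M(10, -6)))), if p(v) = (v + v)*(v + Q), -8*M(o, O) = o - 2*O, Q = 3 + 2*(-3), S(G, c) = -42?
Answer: -721685/8 ≈ -90211.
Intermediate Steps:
Q = -3 (Q = 3 - 6 = -3)
M(o, O) = -o/8 + O/4 (M(o, O) = -(o - 2*O)/8 = -o/8 + O/4)
p(v) = 2*v*(-3 + v) (p(v) = (v + v)*(v - 3) = (2*v)*(-3 + v) = 2*v*(-3 + v))
8695/(1/(S(99, -95) + p(M(10, -6)))) = 8695/(1/(-42 + 2*(-⅛*10 + (¼)*(-6))*(-3 + (-⅛*10 + (¼)*(-6))))) = 8695/(1/(-42 + 2*(-5/4 - 3/2)*(-3 + (-5/4 - 3/2)))) = 8695/(1/(-42 + 2*(-11/4)*(-3 - 11/4))) = 8695/(1/(-42 + 2*(-11/4)*(-23/4))) = 8695/(1/(-42 + 253/8)) = 8695/(1/(-83/8)) = 8695/(-8/83) = 8695*(-83/8) = -721685/8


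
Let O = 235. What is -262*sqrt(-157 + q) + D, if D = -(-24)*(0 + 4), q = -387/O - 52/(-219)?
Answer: 96 - 262*I*sqrt(419570368170)/51465 ≈ 96.0 - 3297.6*I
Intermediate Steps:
q = -72533/51465 (q = -387/235 - 52/(-219) = -387*1/235 - 52*(-1/219) = -387/235 + 52/219 = -72533/51465 ≈ -1.4094)
D = 96 (D = -(-24)*4 = -6*(-16) = 96)
-262*sqrt(-157 + q) + D = -262*sqrt(-157 - 72533/51465) + 96 = -262*I*sqrt(419570368170)/51465 + 96 = 96 - 262*I*sqrt(419570368170)/51465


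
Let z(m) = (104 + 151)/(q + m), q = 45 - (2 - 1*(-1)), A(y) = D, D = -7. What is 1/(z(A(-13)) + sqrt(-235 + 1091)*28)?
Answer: -357/32881495 + 2744*sqrt(214)/32881495 ≈ 0.0012099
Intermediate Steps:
A(y) = -7
q = 42 (q = 45 - (2 + 1) = 45 - 1*3 = 45 - 3 = 42)
z(m) = 255/(42 + m) (z(m) = (104 + 151)/(42 + m) = 255/(42 + m))
1/(z(A(-13)) + sqrt(-235 + 1091)*28) = 1/(255/(42 - 7) + sqrt(-235 + 1091)*28) = 1/(255/35 + sqrt(856)*28) = 1/(255*(1/35) + (2*sqrt(214))*28) = 1/(51/7 + 56*sqrt(214))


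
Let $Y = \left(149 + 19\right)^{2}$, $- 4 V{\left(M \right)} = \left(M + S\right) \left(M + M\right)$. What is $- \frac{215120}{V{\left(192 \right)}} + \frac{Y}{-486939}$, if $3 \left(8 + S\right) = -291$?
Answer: $\frac{75082321}{2921634} \approx 25.699$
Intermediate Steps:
$S = -105$ ($S = -8 + \frac{1}{3} \left(-291\right) = -8 - 97 = -105$)
$V{\left(M \right)} = - \frac{M \left(-105 + M\right)}{2}$ ($V{\left(M \right)} = - \frac{\left(M - 105\right) \left(M + M\right)}{4} = - \frac{\left(-105 + M\right) 2 M}{4} = - \frac{2 M \left(-105 + M\right)}{4} = - \frac{M \left(-105 + M\right)}{2}$)
$Y = 28224$ ($Y = 168^{2} = 28224$)
$- \frac{215120}{V{\left(192 \right)}} + \frac{Y}{-486939} = - \frac{215120}{\frac{1}{2} \cdot 192 \left(105 - 192\right)} + \frac{28224}{-486939} = - \frac{215120}{\frac{1}{2} \cdot 192 \left(105 - 192\right)} + 28224 \left(- \frac{1}{486939}\right) = - \frac{215120}{\frac{1}{2} \cdot 192 \left(-87\right)} - \frac{9408}{162313} = - \frac{215120}{-8352} - \frac{9408}{162313} = \left(-215120\right) \left(- \frac{1}{8352}\right) - \frac{9408}{162313} = \frac{13445}{522} - \frac{9408}{162313} = \frac{75082321}{2921634}$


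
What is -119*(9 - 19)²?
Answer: -11900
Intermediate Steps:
-119*(9 - 19)² = -119*(-10)² = -119*100 = -11900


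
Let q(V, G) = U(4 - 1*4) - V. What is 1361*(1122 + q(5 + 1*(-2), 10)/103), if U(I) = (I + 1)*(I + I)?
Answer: 157281243/103 ≈ 1.5270e+6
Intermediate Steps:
U(I) = 2*I*(1 + I) (U(I) = (1 + I)*(2*I) = 2*I*(1 + I))
q(V, G) = -V (q(V, G) = 2*(4 - 1*4)*(1 + (4 - 1*4)) - V = 2*(4 - 4)*(1 + (4 - 4)) - V = 2*0*(1 + 0) - V = 2*0*1 - V = 0 - V = -V)
1361*(1122 + q(5 + 1*(-2), 10)/103) = 1361*(1122 - (5 + 1*(-2))/103) = 1361*(1122 - (5 - 2)*(1/103)) = 1361*(1122 - 1*3*(1/103)) = 1361*(1122 - 3*1/103) = 1361*(1122 - 3/103) = 1361*(115563/103) = 157281243/103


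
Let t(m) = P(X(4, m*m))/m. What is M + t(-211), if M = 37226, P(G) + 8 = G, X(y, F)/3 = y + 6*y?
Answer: 7854610/211 ≈ 37226.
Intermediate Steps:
X(y, F) = 21*y (X(y, F) = 3*(y + 6*y) = 3*(7*y) = 21*y)
P(G) = -8 + G
t(m) = 76/m (t(m) = (-8 + 21*4)/m = (-8 + 84)/m = 76/m)
M + t(-211) = 37226 + 76/(-211) = 37226 + 76*(-1/211) = 37226 - 76/211 = 7854610/211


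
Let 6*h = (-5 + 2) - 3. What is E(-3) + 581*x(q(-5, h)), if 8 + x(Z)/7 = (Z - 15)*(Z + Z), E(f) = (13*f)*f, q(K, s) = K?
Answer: 780981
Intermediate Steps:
h = -1 (h = ((-5 + 2) - 3)/6 = (-3 - 3)/6 = (⅙)*(-6) = -1)
E(f) = 13*f²
x(Z) = -56 + 14*Z*(-15 + Z) (x(Z) = -56 + 7*((Z - 15)*(Z + Z)) = -56 + 7*((-15 + Z)*(2*Z)) = -56 + 7*(2*Z*(-15 + Z)) = -56 + 14*Z*(-15 + Z))
E(-3) + 581*x(q(-5, h)) = 13*(-3)² + 581*(-56 - 210*(-5) + 14*(-5)²) = 13*9 + 581*(-56 + 1050 + 14*25) = 117 + 581*(-56 + 1050 + 350) = 117 + 581*1344 = 117 + 780864 = 780981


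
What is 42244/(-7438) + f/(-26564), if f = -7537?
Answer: -533054705/98791516 ≈ -5.3958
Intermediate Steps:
42244/(-7438) + f/(-26564) = 42244/(-7438) - 7537/(-26564) = 42244*(-1/7438) - 7537*(-1/26564) = -21122/3719 + 7537/26564 = -533054705/98791516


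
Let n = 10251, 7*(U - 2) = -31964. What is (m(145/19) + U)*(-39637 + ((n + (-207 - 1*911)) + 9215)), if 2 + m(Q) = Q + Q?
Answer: 12885933654/133 ≈ 9.6887e+7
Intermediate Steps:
m(Q) = -2 + 2*Q (m(Q) = -2 + (Q + Q) = -2 + 2*Q)
U = -31950/7 (U = 2 + (1/7)*(-31964) = 2 - 31964/7 = -31950/7 ≈ -4564.3)
(m(145/19) + U)*(-39637 + ((n + (-207 - 1*911)) + 9215)) = ((-2 + 2*(145/19)) - 31950/7)*(-39637 + ((10251 + (-207 - 1*911)) + 9215)) = ((-2 + 2*(145*(1/19))) - 31950/7)*(-39637 + ((10251 + (-207 - 911)) + 9215)) = ((-2 + 2*(145/19)) - 31950/7)*(-39637 + ((10251 - 1118) + 9215)) = ((-2 + 290/19) - 31950/7)*(-39637 + (9133 + 9215)) = (252/19 - 31950/7)*(-39637 + 18348) = -605286/133*(-21289) = 12885933654/133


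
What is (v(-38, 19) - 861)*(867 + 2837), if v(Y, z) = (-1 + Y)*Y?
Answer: 2300184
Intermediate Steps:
v(Y, z) = Y*(-1 + Y)
(v(-38, 19) - 861)*(867 + 2837) = (-38*(-1 - 38) - 861)*(867 + 2837) = (-38*(-39) - 861)*3704 = (1482 - 861)*3704 = 621*3704 = 2300184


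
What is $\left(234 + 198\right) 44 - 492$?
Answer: $18516$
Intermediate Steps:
$\left(234 + 198\right) 44 - 492 = 432 \cdot 44 - 492 = 19008 - 492 = 18516$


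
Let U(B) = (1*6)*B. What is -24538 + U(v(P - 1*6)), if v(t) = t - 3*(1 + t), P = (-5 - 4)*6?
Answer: -23836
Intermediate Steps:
P = -54 (P = -9*6 = -54)
v(t) = -3 - 2*t (v(t) = t + (-3 - 3*t) = -3 - 2*t)
U(B) = 6*B
-24538 + U(v(P - 1*6)) = -24538 + 6*(-3 - 2*(-54 - 1*6)) = -24538 + 6*(-3 - 2*(-54 - 6)) = -24538 + 6*(-3 - 2*(-60)) = -24538 + 6*(-3 + 120) = -24538 + 6*117 = -24538 + 702 = -23836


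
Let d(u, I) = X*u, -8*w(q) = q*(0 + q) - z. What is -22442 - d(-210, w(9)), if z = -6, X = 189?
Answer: 17248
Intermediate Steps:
w(q) = -¾ - q²/8 (w(q) = -(q*(0 + q) - 1*(-6))/8 = -(q*q + 6)/8 = -(q² + 6)/8 = -(6 + q²)/8 = -¾ - q²/8)
d(u, I) = 189*u
-22442 - d(-210, w(9)) = -22442 - 189*(-210) = -22442 - 1*(-39690) = -22442 + 39690 = 17248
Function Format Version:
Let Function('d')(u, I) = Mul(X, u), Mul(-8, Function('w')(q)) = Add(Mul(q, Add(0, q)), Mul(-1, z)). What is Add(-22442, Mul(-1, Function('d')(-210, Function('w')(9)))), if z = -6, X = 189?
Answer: 17248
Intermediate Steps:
Function('w')(q) = Add(Rational(-3, 4), Mul(Rational(-1, 8), Pow(q, 2))) (Function('w')(q) = Mul(Rational(-1, 8), Add(Mul(q, Add(0, q)), Mul(-1, -6))) = Mul(Rational(-1, 8), Add(Mul(q, q), 6)) = Mul(Rational(-1, 8), Add(Pow(q, 2), 6)) = Mul(Rational(-1, 8), Add(6, Pow(q, 2))) = Add(Rational(-3, 4), Mul(Rational(-1, 8), Pow(q, 2))))
Function('d')(u, I) = Mul(189, u)
Add(-22442, Mul(-1, Function('d')(-210, Function('w')(9)))) = Add(-22442, Mul(-1, Mul(189, -210))) = Add(-22442, Mul(-1, -39690)) = Add(-22442, 39690) = 17248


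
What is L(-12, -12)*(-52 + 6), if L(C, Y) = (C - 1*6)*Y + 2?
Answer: -10028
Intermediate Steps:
L(C, Y) = 2 + Y*(-6 + C) (L(C, Y) = (C - 6)*Y + 2 = (-6 + C)*Y + 2 = Y*(-6 + C) + 2 = 2 + Y*(-6 + C))
L(-12, -12)*(-52 + 6) = (2 - 6*(-12) - 12*(-12))*(-52 + 6) = (2 + 72 + 144)*(-46) = 218*(-46) = -10028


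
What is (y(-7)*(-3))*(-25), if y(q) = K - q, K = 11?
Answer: 1350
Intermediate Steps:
y(q) = 11 - q
(y(-7)*(-3))*(-25) = ((11 - 1*(-7))*(-3))*(-25) = ((11 + 7)*(-3))*(-25) = (18*(-3))*(-25) = -54*(-25) = 1350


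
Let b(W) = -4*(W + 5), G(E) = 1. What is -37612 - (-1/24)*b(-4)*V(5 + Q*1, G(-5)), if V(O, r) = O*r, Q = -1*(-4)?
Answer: -75227/2 ≈ -37614.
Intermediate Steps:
Q = 4
b(W) = -20 - 4*W (b(W) = -4*(5 + W) = -20 - 4*W)
-37612 - (-1/24)*b(-4)*V(5 + Q*1, G(-5)) = -37612 - (-1/24)*(-20 - 4*(-4))*(5 + 4*1)*1 = -37612 - (-1*1/24)*(-20 + 16)*(5 + 4)*1 = -37612 - (-1/24*(-4))*9*1 = -37612 - 9/6 = -37612 - 1*3/2 = -37612 - 3/2 = -75227/2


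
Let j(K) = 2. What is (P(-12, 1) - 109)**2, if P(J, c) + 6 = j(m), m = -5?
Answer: 12769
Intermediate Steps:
P(J, c) = -4 (P(J, c) = -6 + 2 = -4)
(P(-12, 1) - 109)**2 = (-4 - 109)**2 = (-113)**2 = 12769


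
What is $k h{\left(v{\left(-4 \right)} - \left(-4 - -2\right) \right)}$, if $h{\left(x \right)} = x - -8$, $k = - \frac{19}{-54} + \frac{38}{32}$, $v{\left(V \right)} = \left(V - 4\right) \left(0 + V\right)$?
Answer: $\frac{4655}{72} \approx 64.653$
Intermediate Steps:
$v{\left(V \right)} = V \left(-4 + V\right)$ ($v{\left(V \right)} = \left(-4 + V\right) V = V \left(-4 + V\right)$)
$k = \frac{665}{432}$ ($k = \left(-19\right) \left(- \frac{1}{54}\right) + 38 \cdot \frac{1}{32} = \frac{19}{54} + \frac{19}{16} = \frac{665}{432} \approx 1.5394$)
$h{\left(x \right)} = 8 + x$ ($h{\left(x \right)} = x + 8 = 8 + x$)
$k h{\left(v{\left(-4 \right)} - \left(-4 - -2\right) \right)} = \frac{665 \left(8 - \left(-4 + 2 + 4 \left(-4 - 4\right)\right)\right)}{432} = \frac{665 \left(8 - -34\right)}{432} = \frac{665 \left(8 + \left(32 - -2\right)\right)}{432} = \frac{665 \left(8 + \left(32 + 2\right)\right)}{432} = \frac{665 \left(8 + 34\right)}{432} = \frac{665}{432} \cdot 42 = \frac{4655}{72}$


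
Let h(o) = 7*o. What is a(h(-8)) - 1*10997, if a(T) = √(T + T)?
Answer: -10997 + 4*I*√7 ≈ -10997.0 + 10.583*I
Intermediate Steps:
a(T) = √2*√T (a(T) = √(2*T) = √2*√T)
a(h(-8)) - 1*10997 = √2*√(7*(-8)) - 1*10997 = √2*√(-56) - 10997 = √2*(2*I*√14) - 10997 = 4*I*√7 - 10997 = -10997 + 4*I*√7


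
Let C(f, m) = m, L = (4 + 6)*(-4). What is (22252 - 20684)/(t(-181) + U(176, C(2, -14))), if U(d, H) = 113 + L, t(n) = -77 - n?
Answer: 1568/177 ≈ 8.8588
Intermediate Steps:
L = -40 (L = 10*(-4) = -40)
U(d, H) = 73 (U(d, H) = 113 - 40 = 73)
(22252 - 20684)/(t(-181) + U(176, C(2, -14))) = (22252 - 20684)/((-77 - 1*(-181)) + 73) = 1568/((-77 + 181) + 73) = 1568/(104 + 73) = 1568/177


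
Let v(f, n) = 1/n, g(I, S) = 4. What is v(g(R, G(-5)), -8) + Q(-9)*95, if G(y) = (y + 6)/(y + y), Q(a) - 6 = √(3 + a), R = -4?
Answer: 4559/8 + 95*I*√6 ≈ 569.88 + 232.7*I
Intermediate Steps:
Q(a) = 6 + √(3 + a)
G(y) = (6 + y)/(2*y) (G(y) = (6 + y)/((2*y)) = (6 + y)*(1/(2*y)) = (6 + y)/(2*y))
v(g(R, G(-5)), -8) + Q(-9)*95 = 1/(-8) + (6 + √(3 - 9))*95 = -⅛ + (6 + √(-6))*95 = -⅛ + (6 + I*√6)*95 = -⅛ + (570 + 95*I*√6) = 4559/8 + 95*I*√6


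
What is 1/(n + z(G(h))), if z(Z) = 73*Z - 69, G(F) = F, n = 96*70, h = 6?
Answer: 1/7089 ≈ 0.00014106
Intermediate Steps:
n = 6720
z(Z) = -69 + 73*Z
1/(n + z(G(h))) = 1/(6720 + (-69 + 73*6)) = 1/(6720 + (-69 + 438)) = 1/(6720 + 369) = 1/7089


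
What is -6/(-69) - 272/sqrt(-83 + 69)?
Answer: 2/23 + 136*I*sqrt(14)/7 ≈ 0.086957 + 72.695*I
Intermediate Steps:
-6/(-69) - 272/sqrt(-83 + 69) = -6*(-1/69) - 272*(-I*sqrt(14)/14) = 2/23 - 272*(-I*sqrt(14)/14) = 2/23 - (-136)*I*sqrt(14)/7 = 2/23 + 136*I*sqrt(14)/7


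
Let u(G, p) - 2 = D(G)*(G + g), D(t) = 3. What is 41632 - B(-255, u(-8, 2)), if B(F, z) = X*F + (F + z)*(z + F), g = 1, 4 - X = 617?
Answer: -189759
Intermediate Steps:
X = -613 (X = 4 - 1*617 = 4 - 617 = -613)
u(G, p) = 5 + 3*G (u(G, p) = 2 + 3*(G + 1) = 2 + 3*(1 + G) = 2 + (3 + 3*G) = 5 + 3*G)
B(F, z) = (F + z)**2 - 613*F (B(F, z) = -613*F + (F + z)*(z + F) = -613*F + (F + z)*(F + z) = -613*F + (F + z)**2 = (F + z)**2 - 613*F)
41632 - B(-255, u(-8, 2)) = 41632 - ((-255 + (5 + 3*(-8)))**2 - 613*(-255)) = 41632 - ((-255 + (5 - 24))**2 + 156315) = 41632 - ((-255 - 19)**2 + 156315) = 41632 - ((-274)**2 + 156315) = 41632 - (75076 + 156315) = 41632 - 1*231391 = 41632 - 231391 = -189759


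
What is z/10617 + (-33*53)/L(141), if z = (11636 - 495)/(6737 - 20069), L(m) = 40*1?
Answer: -61891031699/1415458440 ≈ -43.725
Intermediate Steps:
L(m) = 40
z = -11141/13332 (z = 11141/(-13332) = 11141*(-1/13332) = -11141/13332 ≈ -0.83566)
z/10617 + (-33*53)/L(141) = -11141/13332/10617 - 33*53/40 = -11141/13332*1/10617 - 1749*1/40 = -11141/141545844 - 1749/40 = -61891031699/1415458440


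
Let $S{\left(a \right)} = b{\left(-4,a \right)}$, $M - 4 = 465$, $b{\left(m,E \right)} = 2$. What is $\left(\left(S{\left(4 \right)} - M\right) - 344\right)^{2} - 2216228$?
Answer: $-1558507$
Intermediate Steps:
$M = 469$ ($M = 4 + 465 = 469$)
$S{\left(a \right)} = 2$
$\left(\left(S{\left(4 \right)} - M\right) - 344\right)^{2} - 2216228 = \left(\left(2 - 469\right) - 344\right)^{2} - 2216228 = \left(-467 - 344\right)^{2} - 2216228 = \left(-811\right)^{2} - 2216228 = 657721 - 2216228 = -1558507$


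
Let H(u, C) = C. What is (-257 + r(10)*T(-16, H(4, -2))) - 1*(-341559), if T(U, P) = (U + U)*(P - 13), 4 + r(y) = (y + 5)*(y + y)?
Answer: 483382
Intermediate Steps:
r(y) = -4 + 2*y*(5 + y) (r(y) = -4 + (y + 5)*(y + y) = -4 + (5 + y)*(2*y) = -4 + 2*y*(5 + y))
T(U, P) = 2*U*(-13 + P) (T(U, P) = (2*U)*(-13 + P) = 2*U*(-13 + P))
(-257 + r(10)*T(-16, H(4, -2))) - 1*(-341559) = (-257 + (-4 + 2*10² + 10*10)*(2*(-16)*(-13 - 2))) - 1*(-341559) = (-257 + (-4 + 2*100 + 100)*(2*(-16)*(-15))) + 341559 = (-257 + (-4 + 200 + 100)*480) + 341559 = (-257 + 296*480) + 341559 = (-257 + 142080) + 341559 = 141823 + 341559 = 483382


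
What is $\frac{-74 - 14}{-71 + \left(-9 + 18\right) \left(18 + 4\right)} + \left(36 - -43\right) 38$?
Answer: $\frac{381166}{127} \approx 3001.3$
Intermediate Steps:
$\frac{-74 - 14}{-71 + \left(-9 + 18\right) \left(18 + 4\right)} + \left(36 - -43\right) 38 = - \frac{88}{-71 + 9 \cdot 22} + \left(36 + 43\right) 38 = - \frac{88}{-71 + 198} + 79 \cdot 38 = - \frac{88}{127} + 3002 = \frac{381166}{127}$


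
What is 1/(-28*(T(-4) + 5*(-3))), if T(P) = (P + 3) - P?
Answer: 1/336 ≈ 0.0029762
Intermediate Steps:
T(P) = 3 (T(P) = (3 + P) - P = 3)
1/(-28*(T(-4) + 5*(-3))) = 1/(-28*(3 + 5*(-3))) = 1/(-28*(3 - 15)) = 1/(-28*(-12)) = 1/336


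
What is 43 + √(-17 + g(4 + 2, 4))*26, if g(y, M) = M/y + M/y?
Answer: 43 + 26*I*√141/3 ≈ 43.0 + 102.91*I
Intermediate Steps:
g(y, M) = 2*M/y
43 + √(-17 + g(4 + 2, 4))*26 = 43 + √(-17 + 2*4/(4 + 2))*26 = 43 + √(-17 + 2*4/6)*26 = 43 + √(-17 + 2*4*(⅙))*26 = 43 + √(-17 + 4/3)*26 = 43 + √(-47/3)*26 = 43 + (I*√141/3)*26 = 43 + 26*I*√141/3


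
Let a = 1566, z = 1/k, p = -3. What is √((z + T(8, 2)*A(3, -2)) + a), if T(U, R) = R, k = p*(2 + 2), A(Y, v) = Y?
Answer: √56589/6 ≈ 39.647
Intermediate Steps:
k = -12 (k = -3*(2 + 2) = -3*4 = -12)
z = -1/12 (z = 1/(-12) = -1/12 ≈ -0.083333)
√((z + T(8, 2)*A(3, -2)) + a) = √((-1/12 + 2*3) + 1566) = √((-1/12 + 6) + 1566) = √(71/12 + 1566) = √(18863/12) = √56589/6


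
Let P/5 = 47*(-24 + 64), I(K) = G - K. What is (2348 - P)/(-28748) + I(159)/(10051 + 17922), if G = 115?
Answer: 4454561/18276541 ≈ 0.24373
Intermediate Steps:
I(K) = 115 - K
P = 9400 (P = 5*(47*(-24 + 64)) = 5*(47*40) = 5*1880 = 9400)
(2348 - P)/(-28748) + I(159)/(10051 + 17922) = (2348 - 1*9400)/(-28748) + (115 - 1*159)/(10051 + 17922) = (2348 - 9400)*(-1/28748) + (115 - 159)/27973 = -7052*(-1/28748) - 44*1/27973 = 1763/7187 - 4/2543 = 4454561/18276541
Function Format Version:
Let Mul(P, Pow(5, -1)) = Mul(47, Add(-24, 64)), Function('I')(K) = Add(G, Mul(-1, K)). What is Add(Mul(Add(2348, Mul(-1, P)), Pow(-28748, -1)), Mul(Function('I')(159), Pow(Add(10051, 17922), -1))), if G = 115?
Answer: Rational(4454561, 18276541) ≈ 0.24373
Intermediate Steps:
Function('I')(K) = Add(115, Mul(-1, K))
P = 9400 (P = Mul(5, Mul(47, Add(-24, 64))) = Mul(5, Mul(47, 40)) = Mul(5, 1880) = 9400)
Add(Mul(Add(2348, Mul(-1, P)), Pow(-28748, -1)), Mul(Function('I')(159), Pow(Add(10051, 17922), -1))) = Add(Mul(Add(2348, Mul(-1, 9400)), Pow(-28748, -1)), Mul(Add(115, Mul(-1, 159)), Pow(Add(10051, 17922), -1))) = Add(Mul(Add(2348, -9400), Rational(-1, 28748)), Mul(Add(115, -159), Pow(27973, -1))) = Add(Mul(-7052, Rational(-1, 28748)), Mul(-44, Rational(1, 27973))) = Add(Rational(1763, 7187), Rational(-4, 2543)) = Rational(4454561, 18276541)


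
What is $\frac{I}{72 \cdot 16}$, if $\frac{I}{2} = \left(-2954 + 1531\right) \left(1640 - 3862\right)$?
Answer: $\frac{1580953}{288} \approx 5489.4$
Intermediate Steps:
$I = 6323812$ ($I = 2 \left(-2954 + 1531\right) \left(1640 - 3862\right) = 2 \left(\left(-1423\right) \left(-2222\right)\right) = 2 \cdot 3161906 = 6323812$)
$\frac{I}{72 \cdot 16} = \frac{6323812}{72 \cdot 16} = \frac{6323812}{1152} = 6323812 \cdot \frac{1}{1152} = \frac{1580953}{288}$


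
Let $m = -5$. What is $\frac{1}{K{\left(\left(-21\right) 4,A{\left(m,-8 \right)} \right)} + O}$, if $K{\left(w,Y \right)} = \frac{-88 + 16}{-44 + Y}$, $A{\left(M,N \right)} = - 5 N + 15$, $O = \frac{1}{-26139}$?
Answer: $- \frac{287529}{1882019} \approx -0.15278$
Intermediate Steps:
$O = - \frac{1}{26139} \approx -3.8257 \cdot 10^{-5}$
$A{\left(M,N \right)} = 15 - 5 N$
$K{\left(w,Y \right)} = - \frac{72}{-44 + Y}$
$\frac{1}{K{\left(\left(-21\right) 4,A{\left(m,-8 \right)} \right)} + O} = \frac{1}{- \frac{72}{-44 + \left(15 - -40\right)} - \frac{1}{26139}} = \frac{1}{- \frac{72}{-44 + \left(15 + 40\right)} - \frac{1}{26139}} = \frac{1}{- \frac{72}{-44 + 55} - \frac{1}{26139}} = \frac{1}{- \frac{72}{11} - \frac{1}{26139}} = \frac{1}{- \frac{1882019}{287529}} = - \frac{287529}{1882019}$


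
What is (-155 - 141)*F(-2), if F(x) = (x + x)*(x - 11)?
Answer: -15392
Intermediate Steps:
F(x) = 2*x*(-11 + x) (F(x) = (2*x)*(-11 + x) = 2*x*(-11 + x))
(-155 - 141)*F(-2) = (-155 - 141)*(2*(-2)*(-11 - 2)) = -592*(-2)*(-13) = -296*52 = -15392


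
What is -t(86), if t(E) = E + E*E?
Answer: -7482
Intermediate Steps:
t(E) = E + E**2
-t(86) = -86*(1 + 86) = -86*87 = -1*7482 = -7482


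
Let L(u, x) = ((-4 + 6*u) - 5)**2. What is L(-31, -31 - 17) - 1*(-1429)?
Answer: 39454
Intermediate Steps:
L(u, x) = (-9 + 6*u)**2
L(-31, -31 - 17) - 1*(-1429) = 9*(-3 + 2*(-31))**2 - 1*(-1429) = 9*(-3 - 62)**2 + 1429 = 9*(-65)**2 + 1429 = 9*4225 + 1429 = 38025 + 1429 = 39454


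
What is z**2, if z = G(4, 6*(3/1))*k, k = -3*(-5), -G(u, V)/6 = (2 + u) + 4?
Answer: 810000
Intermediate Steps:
G(u, V) = -36 - 6*u (G(u, V) = -6*((2 + u) + 4) = -6*(6 + u) = -36 - 6*u)
k = 15
z = -900 (z = (-36 - 6*4)*15 = (-36 - 24)*15 = -60*15 = -900)
z**2 = (-900)**2 = 810000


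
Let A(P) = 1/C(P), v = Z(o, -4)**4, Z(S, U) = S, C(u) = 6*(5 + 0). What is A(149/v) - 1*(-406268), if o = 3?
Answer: 12188041/30 ≈ 4.0627e+5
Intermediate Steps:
C(u) = 30 (C(u) = 6*5 = 30)
v = 81 (v = 3**4 = 81)
A(P) = 1/30
A(149/v) - 1*(-406268) = 1/30 - 1*(-406268) = 1/30 + 406268 = 12188041/30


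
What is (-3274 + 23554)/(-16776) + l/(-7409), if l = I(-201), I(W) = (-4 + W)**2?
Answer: -35636080/5178891 ≈ -6.8810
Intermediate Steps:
l = 42025 (l = (-4 - 201)**2 = (-205)**2 = 42025)
(-3274 + 23554)/(-16776) + l/(-7409) = (-3274 + 23554)/(-16776) + 42025/(-7409) = 20280*(-1/16776) + 42025*(-1/7409) = -845/699 - 42025/7409 = -35636080/5178891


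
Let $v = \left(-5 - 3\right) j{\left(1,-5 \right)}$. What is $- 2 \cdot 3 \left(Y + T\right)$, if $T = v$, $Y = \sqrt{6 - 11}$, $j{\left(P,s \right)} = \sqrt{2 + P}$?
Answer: $48 \sqrt{3} - 6 i \sqrt{5} \approx 83.138 - 13.416 i$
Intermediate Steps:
$Y = i \sqrt{5}$ ($Y = \sqrt{-5} = i \sqrt{5} \approx 2.2361 i$)
$v = - 8 \sqrt{3}$ ($v = \left(-5 - 3\right) \sqrt{2 + 1} = - 8 \sqrt{3} \approx -13.856$)
$T = - 8 \sqrt{3} \approx -13.856$
$- 2 \cdot 3 \left(Y + T\right) = - 2 \cdot 3 \left(i \sqrt{5} - 8 \sqrt{3}\right) = - 6 \left(- 8 \sqrt{3} + i \sqrt{5}\right) = - (- 48 \sqrt{3} + 6 i \sqrt{5}) = 48 \sqrt{3} - 6 i \sqrt{5}$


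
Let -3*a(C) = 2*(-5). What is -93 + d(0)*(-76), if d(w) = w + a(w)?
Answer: -1039/3 ≈ -346.33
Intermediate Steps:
a(C) = 10/3 (a(C) = -2*(-5)/3 = -⅓*(-10) = 10/3)
d(w) = 10/3 + w (d(w) = w + 10/3 = 10/3 + w)
-93 + d(0)*(-76) = -93 + (10/3 + 0)*(-76) = -93 + (10/3)*(-76) = -93 - 760/3 = -1039/3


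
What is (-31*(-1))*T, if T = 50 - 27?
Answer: 713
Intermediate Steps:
T = 23
(-31*(-1))*T = -31*(-1)*23 = 31*23 = 713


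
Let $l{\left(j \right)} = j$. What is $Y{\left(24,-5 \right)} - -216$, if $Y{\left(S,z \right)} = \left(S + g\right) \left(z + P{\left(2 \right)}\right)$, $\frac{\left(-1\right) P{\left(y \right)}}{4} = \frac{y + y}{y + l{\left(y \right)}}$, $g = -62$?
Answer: $558$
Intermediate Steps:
$P{\left(y \right)} = -4$ ($P{\left(y \right)} = - 4 \frac{y + y}{y + y} = - 4 \frac{2 y}{2 y} = - 4 \cdot 2 y \frac{1}{2 y} = \left(-4\right) 1 = -4$)
$Y{\left(S,z \right)} = \left(-62 + S\right) \left(-4 + z\right)$ ($Y{\left(S,z \right)} = \left(S - 62\right) \left(z - 4\right) = \left(-62 + S\right) \left(-4 + z\right)$)
$Y{\left(24,-5 \right)} - -216 = \left(248 - -310 - 96 + 24 \left(-5\right)\right) - -216 = \left(248 + 310 - 96 - 120\right) + 216 = 342 + 216 = 558$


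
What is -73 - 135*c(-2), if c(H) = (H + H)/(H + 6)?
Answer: 62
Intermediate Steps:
c(H) = 2*H/(6 + H) (c(H) = (2*H)/(6 + H) = 2*H/(6 + H))
-73 - 135*c(-2) = -73 - 270*(-2)/(6 - 2) = -73 - 270*(-2)/4 = -73 - 135*(-1) = -73 + 135 = 62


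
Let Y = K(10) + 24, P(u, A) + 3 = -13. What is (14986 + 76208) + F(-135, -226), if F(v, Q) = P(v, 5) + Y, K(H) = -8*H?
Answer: 91122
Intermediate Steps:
P(u, A) = -16 (P(u, A) = -3 - 13 = -16)
Y = -56 (Y = -8*10 + 24 = -80 + 24 = -56)
F(v, Q) = -72 (F(v, Q) = -16 - 56 = -72)
(14986 + 76208) + F(-135, -226) = (14986 + 76208) - 72 = 91194 - 72 = 91122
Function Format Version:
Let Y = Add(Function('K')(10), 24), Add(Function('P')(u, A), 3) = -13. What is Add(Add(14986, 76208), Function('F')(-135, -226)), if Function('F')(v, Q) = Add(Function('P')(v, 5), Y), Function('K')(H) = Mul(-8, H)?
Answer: 91122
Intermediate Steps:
Function('P')(u, A) = -16 (Function('P')(u, A) = Add(-3, -13) = -16)
Y = -56 (Y = Add(Mul(-8, 10), 24) = Add(-80, 24) = -56)
Function('F')(v, Q) = -72 (Function('F')(v, Q) = Add(-16, -56) = -72)
Add(Add(14986, 76208), Function('F')(-135, -226)) = Add(Add(14986, 76208), -72) = Add(91194, -72) = 91122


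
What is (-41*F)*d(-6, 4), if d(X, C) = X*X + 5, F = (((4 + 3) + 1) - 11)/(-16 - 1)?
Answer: -5043/17 ≈ -296.65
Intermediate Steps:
F = 3/17 (F = ((7 + 1) - 11)/(-17) = (8 - 11)*(-1/17) = -3*(-1/17) = 3/17 ≈ 0.17647)
d(X, C) = 5 + X**2 (d(X, C) = X**2 + 5 = 5 + X**2)
(-41*F)*d(-6, 4) = (-41*3/17)*(5 + (-6)**2) = -123*(5 + 36)/17 = -123/17*41 = -5043/17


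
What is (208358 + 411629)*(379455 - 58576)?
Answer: 198940808573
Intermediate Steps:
(208358 + 411629)*(379455 - 58576) = 619987*320879 = 198940808573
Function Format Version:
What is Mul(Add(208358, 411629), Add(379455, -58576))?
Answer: 198940808573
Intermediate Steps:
Mul(Add(208358, 411629), Add(379455, -58576)) = Mul(619987, 320879) = 198940808573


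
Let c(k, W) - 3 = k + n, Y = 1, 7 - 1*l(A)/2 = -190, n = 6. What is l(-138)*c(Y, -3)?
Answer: 3940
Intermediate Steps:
l(A) = 394 (l(A) = 14 - 2*(-190) = 14 + 380 = 394)
c(k, W) = 9 + k (c(k, W) = 3 + (k + 6) = 3 + (6 + k) = 9 + k)
l(-138)*c(Y, -3) = 394*(9 + 1) = 394*10 = 3940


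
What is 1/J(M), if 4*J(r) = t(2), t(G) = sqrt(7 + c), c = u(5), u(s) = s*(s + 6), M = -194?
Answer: 2*sqrt(62)/31 ≈ 0.50800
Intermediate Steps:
u(s) = s*(6 + s)
c = 55 (c = 5*(6 + 5) = 5*11 = 55)
t(G) = sqrt(62) (t(G) = sqrt(7 + 55) = sqrt(62))
J(r) = sqrt(62)/4
1/J(M) = 1/(sqrt(62)/4) = 2*sqrt(62)/31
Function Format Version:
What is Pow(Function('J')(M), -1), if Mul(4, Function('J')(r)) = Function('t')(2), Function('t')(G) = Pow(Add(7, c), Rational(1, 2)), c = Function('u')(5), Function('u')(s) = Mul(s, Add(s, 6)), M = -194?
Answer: Mul(Rational(2, 31), Pow(62, Rational(1, 2))) ≈ 0.50800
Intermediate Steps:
Function('u')(s) = Mul(s, Add(6, s))
c = 55 (c = Mul(5, Add(6, 5)) = Mul(5, 11) = 55)
Function('t')(G) = Pow(62, Rational(1, 2)) (Function('t')(G) = Pow(Add(7, 55), Rational(1, 2)) = Pow(62, Rational(1, 2)))
Function('J')(r) = Mul(Rational(1, 4), Pow(62, Rational(1, 2)))
Pow(Function('J')(M), -1) = Pow(Mul(Rational(1, 4), Pow(62, Rational(1, 2))), -1) = Mul(Rational(2, 31), Pow(62, Rational(1, 2)))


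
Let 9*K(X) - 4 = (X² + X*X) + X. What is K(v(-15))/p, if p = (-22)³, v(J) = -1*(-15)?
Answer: -469/95832 ≈ -0.0048940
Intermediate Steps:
v(J) = 15
K(X) = 4/9 + X/9 + 2*X²/9 (K(X) = 4/9 + ((X² + X*X) + X)/9 = 4/9 + ((X² + X²) + X)/9 = 4/9 + (2*X² + X)/9 = 4/9 + (X + 2*X²)/9 = 4/9 + (X/9 + 2*X²/9) = 4/9 + X/9 + 2*X²/9)
p = -10648
K(v(-15))/p = (4/9 + (⅑)*15 + (2/9)*15²)/(-10648) = (4/9 + 5/3 + (2/9)*225)*(-1/10648) = (4/9 + 5/3 + 50)*(-1/10648) = (469/9)*(-1/10648) = -469/95832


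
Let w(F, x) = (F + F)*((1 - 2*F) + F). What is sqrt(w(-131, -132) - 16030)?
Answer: I*sqrt(50614) ≈ 224.98*I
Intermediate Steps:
w(F, x) = 2*F*(1 - F) (w(F, x) = (2*F)*(1 - F) = 2*F*(1 - F))
sqrt(w(-131, -132) - 16030) = sqrt(2*(-131)*(1 - 1*(-131)) - 16030) = sqrt(2*(-131)*(1 + 131) - 16030) = sqrt(2*(-131)*132 - 16030) = sqrt(-34584 - 16030) = sqrt(-50614) = I*sqrt(50614)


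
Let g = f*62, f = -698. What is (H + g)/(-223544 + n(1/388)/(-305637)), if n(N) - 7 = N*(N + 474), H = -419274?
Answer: 21282765735026400/10285665515172953 ≈ 2.0692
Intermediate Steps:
g = -43276 (g = -698*62 = -43276)
n(N) = 7 + N*(474 + N) (n(N) = 7 + N*(N + 474) = 7 + N*(474 + N))
(H + g)/(-223544 + n(1/388)/(-305637)) = (-419274 - 43276)/(-223544 + (7 + (1/388)² + 474/388)/(-305637)) = -462550/(-223544 + (7 + (1/388)² + 474*(1/388))*(-1/305637)) = -462550/(-223544 + (7 + 1/150544 + 237/194)*(-1/305637)) = -462550/(-223544 + (1237721/150544)*(-1/305637)) = -462550/(-223544 - 1237721/46011816528) = -462550/(-10285665515172953/46011816528) = -462550*(-46011816528/10285665515172953) = 21282765735026400/10285665515172953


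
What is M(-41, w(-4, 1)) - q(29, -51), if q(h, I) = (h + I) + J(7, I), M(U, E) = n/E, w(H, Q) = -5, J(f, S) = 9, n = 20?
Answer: 9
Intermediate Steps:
M(U, E) = 20/E
q(h, I) = 9 + I + h (q(h, I) = (h + I) + 9 = (I + h) + 9 = 9 + I + h)
M(-41, w(-4, 1)) - q(29, -51) = 20/(-5) - (9 - 51 + 29) = 20*(-1/5) - 1*(-13) = -4 + 13 = 9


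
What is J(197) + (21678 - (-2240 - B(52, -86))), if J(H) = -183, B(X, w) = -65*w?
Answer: 29325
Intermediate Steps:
J(197) + (21678 - (-2240 - B(52, -86))) = -183 + (21678 - (-2240 - (-65)*(-86))) = -183 + (21678 - (-2240 - 1*5590)) = -183 + (21678 - (-2240 - 5590)) = -183 + (21678 - 1*(-7830)) = -183 + (21678 + 7830) = -183 + 29508 = 29325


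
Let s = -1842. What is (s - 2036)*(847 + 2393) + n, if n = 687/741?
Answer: -3103485611/247 ≈ -1.2565e+7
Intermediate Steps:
n = 229/247 (n = 687*(1/741) = 229/247 ≈ 0.92713)
(s - 2036)*(847 + 2393) + n = (-1842 - 2036)*(847 + 2393) + 229/247 = -3878*3240 + 229/247 = -12564720 + 229/247 = -3103485611/247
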